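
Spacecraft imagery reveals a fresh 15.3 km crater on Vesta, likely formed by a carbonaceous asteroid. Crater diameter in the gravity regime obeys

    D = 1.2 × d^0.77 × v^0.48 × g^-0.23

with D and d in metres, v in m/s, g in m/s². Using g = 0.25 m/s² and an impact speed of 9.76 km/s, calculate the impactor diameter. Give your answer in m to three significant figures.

d ≈ 462 m

Rearranging for d: d = [D / (1.2 · 9760^0.48 · 0.25^-0.23)]^(1/0.77).
D = 15300 m.
9760^0.48 = 82.21
0.25^-0.23 = 1.376
Denominator = 1.2 × 82.21 × 1.376 = 135.7
D / 135.7 = 15300 / 135.7 = 112.7
d = 112.7^(1/0.77) = 112.7^1.2987 = 462.2 m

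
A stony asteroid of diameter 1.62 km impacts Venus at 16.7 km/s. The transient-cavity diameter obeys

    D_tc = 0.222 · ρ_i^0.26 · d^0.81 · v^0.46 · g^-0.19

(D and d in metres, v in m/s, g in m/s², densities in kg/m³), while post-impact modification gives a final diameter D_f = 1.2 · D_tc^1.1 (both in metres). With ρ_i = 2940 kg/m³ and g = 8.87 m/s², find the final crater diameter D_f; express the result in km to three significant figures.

In SI: d = 1620 m, v = 16700 m/s.
ρ_i^0.26 = 2940^0.26 = 7.976
d^0.81 = 1620^0.81 = 397.8
v^0.46 = 16700^0.46 = 87.59
g^-0.19 = 8.87^-0.19 = 0.6605
D_tc = 0.222 × 7.976 × 397.8 × 87.59 × 0.6605 = 40750 m
D_f = 1.2 × (40750)^1.1 = 1.414 × 10^5 m
     = 141.4 km

D_f ≈ 141 km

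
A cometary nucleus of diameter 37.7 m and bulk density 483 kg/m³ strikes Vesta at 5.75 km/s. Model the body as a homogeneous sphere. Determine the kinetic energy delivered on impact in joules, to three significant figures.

v = 5750 m/s.
Mass m = (π/6) ρ d³ = (π/6) × 483 × (37.7)³ = 1.355 × 10^7 kg
E = ½ m v² = 0.5 × 1.355 × 10^7 × (5750)² = 2.240 × 10^14 J

E ≈ 2.24 × 10^14 J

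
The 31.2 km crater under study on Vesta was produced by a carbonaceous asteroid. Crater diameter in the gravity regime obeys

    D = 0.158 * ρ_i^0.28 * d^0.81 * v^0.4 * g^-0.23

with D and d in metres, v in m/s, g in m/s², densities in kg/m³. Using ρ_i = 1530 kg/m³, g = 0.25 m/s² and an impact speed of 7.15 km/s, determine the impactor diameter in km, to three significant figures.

Rearranging for d: d = [D / (0.158 · 1530^0.28 · 7150^0.4 · 0.25^-0.23)]^(1/0.81).
D = 31200 m.
1530^0.28 = 7.793
7150^0.4 = 34.81
0.25^-0.23 = 1.376
Denominator = 0.158 × 7.793 × 34.81 × 1.376 = 58.98
D / 58.98 = 31200 / 58.98 = 529.0
d = 529.0^(1/0.81) = 529.0^1.2346 = 2303 m

d ≈ 2.30 km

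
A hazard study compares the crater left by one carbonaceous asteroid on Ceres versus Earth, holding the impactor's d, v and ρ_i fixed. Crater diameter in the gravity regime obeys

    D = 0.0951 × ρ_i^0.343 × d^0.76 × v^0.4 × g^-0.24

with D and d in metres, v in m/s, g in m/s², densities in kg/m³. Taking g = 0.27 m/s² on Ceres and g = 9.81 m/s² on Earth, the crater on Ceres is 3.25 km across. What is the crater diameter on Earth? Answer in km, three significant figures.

D ≈ 1.37 km

All impactor-dependent factors cancel in the ratio, leaving D_Earth/D_Ceres = (g_Earth/g_Ceres)^-0.24.
(9.81/0.27)^-0.24 = 36.33^-0.24 = 0.4222
D_Earth = 0.4222 × 3.25 km = 1.37 km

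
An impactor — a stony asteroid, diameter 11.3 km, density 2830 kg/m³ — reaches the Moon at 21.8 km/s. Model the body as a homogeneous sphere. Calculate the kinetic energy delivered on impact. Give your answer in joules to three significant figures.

d = 11300 m; v = 21800 m/s.
Mass m = (π/6) ρ d³ = (π/6) × 2830 × (11300)³ = 2.138 × 10^15 kg
E = ½ m v² = 0.5 × 2.138 × 10^15 × (21800)² = 5.080 × 10^23 J

E ≈ 5.08 × 10^23 J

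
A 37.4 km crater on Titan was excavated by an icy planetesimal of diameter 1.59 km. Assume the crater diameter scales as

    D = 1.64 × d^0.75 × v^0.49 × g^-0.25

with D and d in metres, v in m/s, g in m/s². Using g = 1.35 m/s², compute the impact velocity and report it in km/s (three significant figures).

v ≈ 11.5 km/s

Rearranging for v: v = [D / (1.64 · 1590^0.75 · 1.35^-0.25)]^(1/0.49).
D = 37400 m.
1590^0.75 = 251.8
1.35^-0.25 = 0.9277
Denominator = 1.64 × 251.8 × 0.9277 = 383.1
D / 383.1 = 37400 / 383.1 = 97.62
v = 97.62^(1/0.49) = 97.62^2.0408 = 11488 m/s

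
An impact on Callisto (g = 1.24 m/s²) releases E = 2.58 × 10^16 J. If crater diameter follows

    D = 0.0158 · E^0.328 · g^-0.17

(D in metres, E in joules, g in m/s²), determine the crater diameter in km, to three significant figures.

D ≈ 3.68 km

E^0.328 = (2.58 × 10^16)^0.328 = 2.416 × 10^5
g^-0.17 = 1.24^-0.17 = 0.9641
D = 0.0158 × 2.416 × 10^5 × 0.9641 = 3680 m
   = 3.680 km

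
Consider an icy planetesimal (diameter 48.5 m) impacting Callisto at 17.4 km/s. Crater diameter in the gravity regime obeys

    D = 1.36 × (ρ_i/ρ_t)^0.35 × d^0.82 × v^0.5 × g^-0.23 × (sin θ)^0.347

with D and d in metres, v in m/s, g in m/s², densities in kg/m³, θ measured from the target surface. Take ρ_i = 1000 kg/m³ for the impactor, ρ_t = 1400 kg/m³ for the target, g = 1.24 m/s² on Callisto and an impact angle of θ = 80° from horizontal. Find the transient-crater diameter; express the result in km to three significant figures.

D ≈ 3.64 km

In SI units: v = 17400 m/s.
(ρ_i/ρ_t)^0.35 = (1000/1400)^0.35 = 0.8889
d^0.82 = 48.5^0.82 = 24.12
v^0.5 = 17400^0.5 = 131.9
g^-0.23 = 1.24^-0.23 = 0.9517
(sin 80°)^0.347 = 0.9848^0.347 = 0.9947
D = 1.36 × 0.8889 × 24.12 × 131.9 × 0.9517 × 0.9947 = 3641 m
   = 3.641 km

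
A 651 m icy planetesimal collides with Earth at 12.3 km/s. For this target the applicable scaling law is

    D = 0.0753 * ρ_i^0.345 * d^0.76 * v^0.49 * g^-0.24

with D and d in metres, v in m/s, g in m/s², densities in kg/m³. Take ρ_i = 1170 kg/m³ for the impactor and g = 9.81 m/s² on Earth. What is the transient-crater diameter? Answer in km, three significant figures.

In SI units: v = 12300 m/s.
ρ_i^0.345 = 1170^0.345 = 11.44
d^0.76 = 651^0.76 = 137.5
v^0.49 = 12300^0.49 = 100.9
g^-0.24 = 9.81^-0.24 = 0.5781
D = 0.0753 × 11.44 × 137.5 × 100.9 × 0.5781 = 6909 m
   = 6.909 km

D ≈ 6.91 km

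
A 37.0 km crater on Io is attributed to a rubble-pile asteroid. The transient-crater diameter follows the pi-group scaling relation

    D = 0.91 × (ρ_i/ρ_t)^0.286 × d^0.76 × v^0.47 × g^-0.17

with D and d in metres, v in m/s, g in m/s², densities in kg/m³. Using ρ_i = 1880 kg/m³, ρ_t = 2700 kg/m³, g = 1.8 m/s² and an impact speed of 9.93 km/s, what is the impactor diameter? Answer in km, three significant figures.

d ≈ 5.12 km

Rearranging for d: d = [D / (0.91 · (1880/2700)^0.286 · 9930^0.47 · 1.8^-0.17)]^(1/0.76).
D = 37000 m.
(1880/2700)^0.286 = 0.9017
9930^0.47 = 75.61
1.8^-0.17 = 0.9049
Denominator = 0.91 × 0.9017 × 75.61 × 0.9049 = 56.14
D / 56.14 = 37000 / 56.14 = 659.1
d = 659.1^(1/0.76) = 659.1^1.3158 = 5119 m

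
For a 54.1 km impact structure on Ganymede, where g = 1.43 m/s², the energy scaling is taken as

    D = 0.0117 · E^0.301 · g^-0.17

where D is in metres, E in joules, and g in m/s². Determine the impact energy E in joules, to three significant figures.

Rearranging: E = [D / (0.0117 · g^-0.17)]^(1/0.301).
D = 54100 m.
g^-0.17 = 1.43^-0.17 = 0.9410
D / (0.0117 × 0.9410) = 54100 / (0.01101) = 4.914 × 10^6
E = (4.914 × 10^6)^3.3223 = 1.702 × 10^22 J

E ≈ 1.70 × 10^22 J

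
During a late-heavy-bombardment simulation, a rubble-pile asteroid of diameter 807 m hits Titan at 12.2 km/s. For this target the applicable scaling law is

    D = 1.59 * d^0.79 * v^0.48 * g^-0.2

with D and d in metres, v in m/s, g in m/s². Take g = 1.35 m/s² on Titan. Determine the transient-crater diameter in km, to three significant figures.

In SI units: v = 12200 m/s.
d^0.79 = 807^0.79 = 197.9
v^0.48 = 12200^0.48 = 91.51
g^-0.2 = 1.35^-0.2 = 0.9417
D = 1.59 × 197.9 × 91.51 × 0.9417 = 27116 m
   = 27.12 km

D ≈ 27.1 km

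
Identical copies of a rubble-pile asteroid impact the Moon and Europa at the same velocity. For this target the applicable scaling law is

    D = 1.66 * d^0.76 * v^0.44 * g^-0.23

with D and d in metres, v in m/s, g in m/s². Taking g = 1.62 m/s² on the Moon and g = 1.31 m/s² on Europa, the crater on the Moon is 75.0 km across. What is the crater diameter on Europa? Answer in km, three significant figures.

All impactor-dependent factors cancel in the ratio, leaving D_Europa/D_Moon = (g_Europa/g_Moon)^-0.23.
(1.31/1.62)^-0.23 = 0.8086^-0.23 = 1.050
D_Europa = 1.050 × 75.0 km = 78.8 km

D ≈ 78.8 km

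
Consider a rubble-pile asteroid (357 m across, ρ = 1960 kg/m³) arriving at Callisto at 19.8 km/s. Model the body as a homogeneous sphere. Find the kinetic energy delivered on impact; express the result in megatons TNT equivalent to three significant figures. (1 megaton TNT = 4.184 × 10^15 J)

v = 19800 m/s.
Mass m = (π/6) ρ d³ = (π/6) × 1960 × (357)³ = 4.669 × 10^10 kg
E = ½ m v² = 0.5 × 4.669 × 10^10 × (19800)² = 9.152 × 10^18 J
   = 9.152 × 10^18 / 4.184×10^15 = 2187 Mt

E ≈ 2190 Mt TNT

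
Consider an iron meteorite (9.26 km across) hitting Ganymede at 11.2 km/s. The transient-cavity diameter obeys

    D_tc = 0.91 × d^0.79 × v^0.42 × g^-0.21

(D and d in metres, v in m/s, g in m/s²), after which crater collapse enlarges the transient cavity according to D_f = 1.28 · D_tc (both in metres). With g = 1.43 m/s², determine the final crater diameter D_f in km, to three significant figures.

In SI: d = 9260 m, v = 11200 m/s.
d^0.79 = 9260^0.79 = 1360
v^0.42 = 11200^0.42 = 50.20
g^-0.21 = 1.43^-0.21 = 0.9276
D_tc = 0.91 × 1360 × 50.20 × 0.9276 = 57630 m
D_f = 1.28 × 57630 = 73766 m
     = 73.77 km

D_f ≈ 73.8 km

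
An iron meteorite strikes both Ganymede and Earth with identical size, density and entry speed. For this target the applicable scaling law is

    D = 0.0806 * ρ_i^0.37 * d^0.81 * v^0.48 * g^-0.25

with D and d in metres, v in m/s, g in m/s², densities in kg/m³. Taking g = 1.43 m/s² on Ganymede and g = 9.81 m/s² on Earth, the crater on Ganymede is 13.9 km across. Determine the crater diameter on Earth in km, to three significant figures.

D ≈ 8.59 km

All impactor-dependent factors cancel in the ratio, leaving D_Earth/D_Ganymede = (g_Earth/g_Ganymede)^-0.25.
(9.81/1.43)^-0.25 = 6.860^-0.25 = 0.6179
D_Earth = 0.6179 × 13.9 km = 8.59 km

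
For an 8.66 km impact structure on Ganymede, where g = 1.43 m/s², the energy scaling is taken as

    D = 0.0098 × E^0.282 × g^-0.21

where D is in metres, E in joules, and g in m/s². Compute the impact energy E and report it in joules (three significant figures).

E ≈ 1.59 × 10^21 J

Rearranging: E = [D / (0.0098 · g^-0.21)]^(1/0.282).
D = 8660 m.
g^-0.21 = 1.43^-0.21 = 0.9276
D / (0.0098 × 0.9276) = 8660 / (9.090 × 10^-3) = 9.527 × 10^5
E = (9.527 × 10^5)^3.5461 = 1.592 × 10^21 J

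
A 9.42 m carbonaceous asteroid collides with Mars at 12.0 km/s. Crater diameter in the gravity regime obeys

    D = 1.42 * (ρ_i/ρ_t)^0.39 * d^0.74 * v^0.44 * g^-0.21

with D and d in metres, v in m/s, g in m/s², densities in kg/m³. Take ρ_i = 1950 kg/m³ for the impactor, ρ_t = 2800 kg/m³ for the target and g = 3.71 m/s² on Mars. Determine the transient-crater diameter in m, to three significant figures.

In SI units: v = 12000 m/s.
(ρ_i/ρ_t)^0.39 = (1950/2800)^0.39 = 0.8684
d^0.74 = 9.42^0.74 = 5.258
v^0.44 = 12000^0.44 = 62.35
g^-0.21 = 3.71^-0.21 = 0.7593
D = 1.42 × 0.8684 × 5.258 × 62.35 × 0.7593 = 307.0 m

D ≈ 307 m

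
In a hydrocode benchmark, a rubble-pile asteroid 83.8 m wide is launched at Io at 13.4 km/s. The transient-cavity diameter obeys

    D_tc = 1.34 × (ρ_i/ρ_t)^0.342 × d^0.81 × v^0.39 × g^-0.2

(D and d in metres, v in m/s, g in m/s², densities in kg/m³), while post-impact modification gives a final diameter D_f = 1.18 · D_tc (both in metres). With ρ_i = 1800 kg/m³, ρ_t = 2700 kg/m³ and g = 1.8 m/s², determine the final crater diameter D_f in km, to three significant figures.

D_f ≈ 1.80 km

v = 13400 m/s.
(ρ_i/ρ_t)^0.342 = (1800/2700)^0.342 = 0.8705
d^0.81 = 83.8^0.81 = 36.13
v^0.39 = 13400^0.39 = 40.70
g^-0.2 = 1.8^-0.2 = 0.8891
D_tc = 1.34 × 0.8705 × 36.13 × 40.70 × 0.8891 = 1525 m
D_f = 1.18 × 1525 = 1800 m
     = 1.800 km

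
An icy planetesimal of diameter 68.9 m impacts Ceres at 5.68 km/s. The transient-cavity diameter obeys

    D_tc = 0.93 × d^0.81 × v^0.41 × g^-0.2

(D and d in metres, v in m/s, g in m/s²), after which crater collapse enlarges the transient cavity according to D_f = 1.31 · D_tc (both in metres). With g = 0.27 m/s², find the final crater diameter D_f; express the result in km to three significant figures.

v = 5680 m/s.
d^0.81 = 68.9^0.81 = 30.83
v^0.41 = 5680^0.41 = 34.62
g^-0.2 = 0.27^-0.2 = 1.299
D_tc = 0.93 × 30.83 × 34.62 × 1.299 = 1289 m
D_f = 1.31 × 1289 = 1689 m
     = 1.689 km

D_f ≈ 1.69 km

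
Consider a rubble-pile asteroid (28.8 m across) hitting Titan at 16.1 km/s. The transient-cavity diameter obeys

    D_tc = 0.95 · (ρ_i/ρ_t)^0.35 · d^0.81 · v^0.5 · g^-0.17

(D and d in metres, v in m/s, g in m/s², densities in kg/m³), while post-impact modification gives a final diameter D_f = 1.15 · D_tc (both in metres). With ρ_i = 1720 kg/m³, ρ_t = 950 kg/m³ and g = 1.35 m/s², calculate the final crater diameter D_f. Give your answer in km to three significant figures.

v = 16100 m/s.
(ρ_i/ρ_t)^0.35 = (1720/950)^0.35 = 1.231
d^0.81 = 28.8^0.81 = 15.21
v^0.5 = 16100^0.5 = 126.9
g^-0.17 = 1.35^-0.17 = 0.9503
D_tc = 0.95 × 1.231 × 15.21 × 126.9 × 0.9503 = 2145 m
D_f = 1.15 × 2145 = 2467 m
     = 2.467 km

D_f ≈ 2.47 km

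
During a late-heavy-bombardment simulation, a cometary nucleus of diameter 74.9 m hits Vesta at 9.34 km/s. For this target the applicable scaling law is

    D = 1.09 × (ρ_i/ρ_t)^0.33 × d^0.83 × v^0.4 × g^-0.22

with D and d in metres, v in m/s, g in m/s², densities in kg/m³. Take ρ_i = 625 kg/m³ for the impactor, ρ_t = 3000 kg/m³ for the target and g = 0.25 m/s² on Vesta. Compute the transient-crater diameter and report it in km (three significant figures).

D ≈ 1.23 km

In SI units: v = 9340 m/s.
(ρ_i/ρ_t)^0.33 = (625/3000)^0.33 = 0.5959
d^0.83 = 74.9^0.83 = 35.96
v^0.4 = 9340^0.4 = 38.74
g^-0.22 = 0.25^-0.22 = 1.357
D = 1.09 × 0.5959 × 35.96 × 38.74 × 1.357 = 1228 m
   = 1.228 km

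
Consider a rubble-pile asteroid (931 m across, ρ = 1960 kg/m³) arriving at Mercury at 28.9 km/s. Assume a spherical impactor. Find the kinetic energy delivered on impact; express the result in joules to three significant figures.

v = 28900 m/s.
Mass m = (π/6) ρ d³ = (π/6) × 1960 × (931)³ = 8.281 × 10^11 kg
E = ½ m v² = 0.5 × 8.281 × 10^11 × (28900)² = 3.458 × 10^20 J

E ≈ 3.46 × 10^20 J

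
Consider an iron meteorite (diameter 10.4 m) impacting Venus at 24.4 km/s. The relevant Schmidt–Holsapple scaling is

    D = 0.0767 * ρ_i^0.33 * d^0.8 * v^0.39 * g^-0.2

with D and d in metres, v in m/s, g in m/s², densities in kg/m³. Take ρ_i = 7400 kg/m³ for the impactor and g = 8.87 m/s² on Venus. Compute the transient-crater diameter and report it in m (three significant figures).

D ≈ 314 m

In SI units: v = 24400 m/s.
ρ_i^0.33 = 7400^0.33 = 18.92
d^0.8 = 10.4^0.8 = 6.511
v^0.39 = 24400^0.39 = 51.41
g^-0.2 = 8.87^-0.2 = 0.6463
D = 0.0767 × 18.92 × 6.511 × 51.41 × 0.6463 = 313.9 m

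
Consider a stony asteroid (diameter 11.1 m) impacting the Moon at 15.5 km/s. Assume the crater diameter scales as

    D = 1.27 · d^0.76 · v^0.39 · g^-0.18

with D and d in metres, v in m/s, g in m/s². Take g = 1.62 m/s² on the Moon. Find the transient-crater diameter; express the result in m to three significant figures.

D ≈ 312 m

In SI units: v = 15500 m/s.
d^0.76 = 11.1^0.76 = 6.229
v^0.39 = 15500^0.39 = 43.08
g^-0.18 = 1.62^-0.18 = 0.9168
D = 1.27 × 6.229 × 43.08 × 0.9168 = 312.4 m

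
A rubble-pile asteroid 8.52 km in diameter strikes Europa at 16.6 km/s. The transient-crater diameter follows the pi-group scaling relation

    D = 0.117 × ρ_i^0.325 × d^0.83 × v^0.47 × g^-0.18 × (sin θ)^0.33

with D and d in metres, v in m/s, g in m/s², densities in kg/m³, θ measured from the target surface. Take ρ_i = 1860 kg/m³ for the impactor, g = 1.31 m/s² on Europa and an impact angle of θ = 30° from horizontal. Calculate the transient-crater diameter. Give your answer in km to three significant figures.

D ≈ 180 km

In SI units: d = 8520 m, v = 16600 m/s.
ρ_i^0.325 = 1860^0.325 = 11.55
d^0.83 = 8520^0.83 = 1829
v^0.47 = 16600^0.47 = 96.26
g^-0.18 = 1.31^-0.18 = 0.9526
(sin 30°)^0.33 = 0.5000^0.33 = 0.7955
D = 0.117 × 11.55 × 1829 × 96.26 × 0.9526 × 0.7955 = 1.803 × 10^5 m
   = 180.3 km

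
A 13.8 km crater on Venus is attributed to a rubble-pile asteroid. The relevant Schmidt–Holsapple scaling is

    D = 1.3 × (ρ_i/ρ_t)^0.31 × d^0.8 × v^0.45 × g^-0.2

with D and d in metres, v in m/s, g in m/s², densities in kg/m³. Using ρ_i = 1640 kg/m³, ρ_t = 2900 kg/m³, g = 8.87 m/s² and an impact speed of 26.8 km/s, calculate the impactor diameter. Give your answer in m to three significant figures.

d ≈ 749 m

Rearranging for d: d = [D / (1.3 · (1640/2900)^0.31 · 26800^0.45 · 8.87^-0.2)]^(1/0.8).
D = 13800 m.
(1640/2900)^0.31 = 0.8380
26800^0.45 = 98.32
8.87^-0.2 = 0.6463
Denominator = 1.3 × 0.8380 × 98.32 × 0.6463 = 69.23
D / 69.23 = 13800 / 69.23 = 199.3
d = 199.3^(1/0.8) = 199.3^1.25 = 748.8 m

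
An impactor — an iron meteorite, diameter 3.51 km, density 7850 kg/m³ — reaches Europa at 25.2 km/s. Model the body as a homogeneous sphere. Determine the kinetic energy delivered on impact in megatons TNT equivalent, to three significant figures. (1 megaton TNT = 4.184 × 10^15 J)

E ≈ 1.35 × 10^7 Mt TNT

d = 3510 m; v = 25200 m/s.
Mass m = (π/6) ρ d³ = (π/6) × 7850 × (3510)³ = 1.777 × 10^14 kg
E = ½ m v² = 0.5 × 1.777 × 10^14 × (25200)² = 5.642 × 10^22 J
   = 5.642 × 10^22 / 4.184×10^15 = 1.348 × 10^7 Mt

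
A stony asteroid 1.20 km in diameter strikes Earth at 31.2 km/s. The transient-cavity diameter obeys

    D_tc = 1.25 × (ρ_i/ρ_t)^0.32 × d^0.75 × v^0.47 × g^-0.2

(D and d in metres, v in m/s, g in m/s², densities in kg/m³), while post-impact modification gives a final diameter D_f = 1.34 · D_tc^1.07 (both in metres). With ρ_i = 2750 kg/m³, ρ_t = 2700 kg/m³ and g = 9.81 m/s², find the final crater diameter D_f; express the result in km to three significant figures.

In SI: d = 1200 m, v = 31200 m/s.
(ρ_i/ρ_t)^0.32 = (2750/2700)^0.32 = 1.006
d^0.75 = 1200^0.75 = 203.9
v^0.47 = 31200^0.47 = 129.5
g^-0.2 = 9.81^-0.2 = 0.6334
D_tc = 1.25 × 1.006 × 203.9 × 129.5 × 0.6334 = 21030 m
D_f = 1.34 × (21030)^1.07 = 56564 m
     = 56.56 km

D_f ≈ 56.6 km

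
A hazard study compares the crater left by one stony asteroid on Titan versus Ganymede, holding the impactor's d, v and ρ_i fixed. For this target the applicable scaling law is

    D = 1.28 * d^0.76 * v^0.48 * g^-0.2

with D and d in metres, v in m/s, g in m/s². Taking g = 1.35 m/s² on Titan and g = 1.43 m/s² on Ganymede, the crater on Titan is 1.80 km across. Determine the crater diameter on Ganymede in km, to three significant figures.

D ≈ 1.78 km

All impactor-dependent factors cancel in the ratio, leaving D_Ganymede/D_Titan = (g_Ganymede/g_Titan)^-0.2.
(1.43/1.35)^-0.2 = 1.059^-0.2 = 0.9886
D_Ganymede = 0.9886 × 1.80 km = 1.78 km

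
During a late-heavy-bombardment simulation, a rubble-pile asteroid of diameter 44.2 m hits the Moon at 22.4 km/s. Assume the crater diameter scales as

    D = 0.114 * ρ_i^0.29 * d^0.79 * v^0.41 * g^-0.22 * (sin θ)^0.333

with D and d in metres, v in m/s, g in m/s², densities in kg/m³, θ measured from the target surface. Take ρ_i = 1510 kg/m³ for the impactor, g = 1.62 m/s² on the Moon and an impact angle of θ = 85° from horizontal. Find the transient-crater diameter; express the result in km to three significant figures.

In SI units: v = 22400 m/s.
ρ_i^0.29 = 1510^0.29 = 8.354
d^0.79 = 44.2^0.79 = 19.95
v^0.41 = 22400^0.41 = 60.76
g^-0.22 = 1.62^-0.22 = 0.8993
(sin 85°)^0.333 = 0.9962^0.333 = 0.9987
D = 0.114 × 8.354 × 19.95 × 60.76 × 0.8993 × 0.9987 = 1037 m
   = 1.037 km

D ≈ 1.04 km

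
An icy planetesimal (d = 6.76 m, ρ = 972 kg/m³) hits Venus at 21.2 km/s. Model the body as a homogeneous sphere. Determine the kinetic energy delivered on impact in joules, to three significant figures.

E ≈ 3.53 × 10^13 J

v = 21200 m/s.
Mass m = (π/6) ρ d³ = (π/6) × 972 × (6.76)³ = 1.572 × 10^5 kg
E = ½ m v² = 0.5 × 1.572 × 10^5 × (21200)² = 3.533 × 10^13 J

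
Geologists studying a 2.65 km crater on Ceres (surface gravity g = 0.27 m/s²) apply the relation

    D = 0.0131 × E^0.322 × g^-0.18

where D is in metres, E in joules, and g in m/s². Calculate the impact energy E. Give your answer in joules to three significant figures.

Rearranging: E = [D / (0.0131 · g^-0.18)]^(1/0.322).
D = 2650 m.
g^-0.18 = 0.27^-0.18 = 1.266
D / (0.0131 × 1.266) = 2650 / (0.01658) = 1.598 × 10^5
E = (1.598 × 10^5)^3.1056 = 1.446 × 10^16 J

E ≈ 1.45 × 10^16 J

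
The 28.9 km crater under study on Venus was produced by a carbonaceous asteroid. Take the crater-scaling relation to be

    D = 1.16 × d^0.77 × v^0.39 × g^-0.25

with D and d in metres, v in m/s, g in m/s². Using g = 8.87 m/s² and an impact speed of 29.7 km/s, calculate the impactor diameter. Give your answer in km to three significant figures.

d ≈ 5.65 km

Rearranging for d: d = [D / (1.16 · 29700^0.39 · 8.87^-0.25)]^(1/0.77).
D = 28900 m.
29700^0.39 = 55.51
8.87^-0.25 = 0.5795
Denominator = 1.16 × 55.51 × 0.5795 = 37.31
D / 37.31 = 28900 / 37.31 = 774.6
d = 774.6^(1/0.77) = 774.6^1.2987 = 5650 m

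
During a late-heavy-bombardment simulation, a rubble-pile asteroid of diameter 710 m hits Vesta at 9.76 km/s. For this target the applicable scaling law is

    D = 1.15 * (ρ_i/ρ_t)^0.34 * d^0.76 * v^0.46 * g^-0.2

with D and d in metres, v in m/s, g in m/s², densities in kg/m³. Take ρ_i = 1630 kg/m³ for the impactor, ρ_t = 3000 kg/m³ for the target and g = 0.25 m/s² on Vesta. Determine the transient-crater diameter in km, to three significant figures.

D ≈ 12.4 km

In SI units: v = 9760 m/s.
(ρ_i/ρ_t)^0.34 = (1630/3000)^0.34 = 0.8127
d^0.76 = 710^0.76 = 146.9
v^0.46 = 9760^0.46 = 68.41
g^-0.2 = 0.25^-0.2 = 1.320
D = 1.15 × 0.8127 × 146.9 × 68.41 × 1.320 = 12398 m
   = 12.40 km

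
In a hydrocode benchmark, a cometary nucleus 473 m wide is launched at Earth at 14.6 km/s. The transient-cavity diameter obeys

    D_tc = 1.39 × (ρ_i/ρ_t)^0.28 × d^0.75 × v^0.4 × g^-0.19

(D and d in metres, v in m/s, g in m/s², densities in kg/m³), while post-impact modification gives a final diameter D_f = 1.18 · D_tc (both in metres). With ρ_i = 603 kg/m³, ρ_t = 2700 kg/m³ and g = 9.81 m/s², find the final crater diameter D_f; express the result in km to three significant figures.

v = 14600 m/s.
(ρ_i/ρ_t)^0.28 = (603/2700)^0.28 = 0.6572
d^0.75 = 473^0.75 = 101.4
v^0.4 = 14600^0.4 = 46.32
g^-0.19 = 9.81^-0.19 = 0.6480
D_tc = 1.39 × 0.6572 × 101.4 × 46.32 × 0.6480 = 2780 m
D_f = 1.18 × 2780 = 3280 m
     = 3.280 km

D_f ≈ 3.28 km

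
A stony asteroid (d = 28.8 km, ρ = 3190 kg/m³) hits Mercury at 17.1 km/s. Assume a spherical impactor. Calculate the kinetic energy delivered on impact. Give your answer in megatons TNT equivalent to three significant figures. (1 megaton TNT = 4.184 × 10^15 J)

d = 28800 m; v = 17100 m/s.
Mass m = (π/6) ρ d³ = (π/6) × 3190 × (28800)³ = 3.990 × 10^16 kg
E = ½ m v² = 0.5 × 3.990 × 10^16 × (17100)² = 5.834 × 10^24 J
   = 5.834 × 10^24 / 4.184×10^15 = 1.394 × 10^9 Mt

E ≈ 1.39 × 10^9 Mt TNT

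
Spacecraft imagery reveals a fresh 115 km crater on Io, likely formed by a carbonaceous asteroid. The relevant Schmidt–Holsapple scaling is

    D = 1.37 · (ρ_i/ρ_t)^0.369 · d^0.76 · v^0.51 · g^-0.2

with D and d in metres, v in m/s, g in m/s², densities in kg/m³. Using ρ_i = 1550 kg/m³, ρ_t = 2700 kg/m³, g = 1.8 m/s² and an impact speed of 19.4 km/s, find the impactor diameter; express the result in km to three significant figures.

Rearranging for d: d = [D / (1.37 · (1550/2700)^0.369 · 19400^0.51 · 1.8^-0.2)]^(1/0.76).
D = 115000 m.
(1550/2700)^0.369 = 0.8148
19400^0.51 = 153.7
1.8^-0.2 = 0.8891
Denominator = 1.37 × 0.8148 × 153.7 × 0.8891 = 152.5
D / 152.5 = 115000 / 152.5 = 754.1
d = 754.1^(1/0.76) = 754.1^1.3158 = 6111 m

d ≈ 6.11 km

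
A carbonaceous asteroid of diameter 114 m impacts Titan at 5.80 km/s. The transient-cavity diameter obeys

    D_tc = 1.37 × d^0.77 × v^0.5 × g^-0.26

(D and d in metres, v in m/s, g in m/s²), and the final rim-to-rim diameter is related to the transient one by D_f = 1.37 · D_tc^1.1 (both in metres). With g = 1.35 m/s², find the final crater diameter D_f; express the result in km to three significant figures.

v = 5800 m/s.
d^0.77 = 114^0.77 = 38.35
v^0.5 = 5800^0.5 = 76.16
g^-0.26 = 1.35^-0.26 = 0.9249
D_tc = 1.37 × 38.35 × 76.16 × 0.9249 = 3701 m
D_f = 1.37 × (3701)^1.1 = 11531 m
     = 11.53 km

D_f ≈ 11.5 km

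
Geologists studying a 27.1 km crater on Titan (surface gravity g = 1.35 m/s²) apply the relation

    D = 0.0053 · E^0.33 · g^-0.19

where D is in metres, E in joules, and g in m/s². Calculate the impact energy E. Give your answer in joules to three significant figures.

E ≈ 2.54 × 10^20 J

Rearranging: E = [D / (0.0053 · g^-0.19)]^(1/0.33).
D = 27100 m.
g^-0.19 = 1.35^-0.19 = 0.9446
D / (0.0053 × 0.9446) = 27100 / (5.006 × 10^-3) = 5.414 × 10^6
E = (5.414 × 10^6)^3.0303 = 2.539 × 10^20 J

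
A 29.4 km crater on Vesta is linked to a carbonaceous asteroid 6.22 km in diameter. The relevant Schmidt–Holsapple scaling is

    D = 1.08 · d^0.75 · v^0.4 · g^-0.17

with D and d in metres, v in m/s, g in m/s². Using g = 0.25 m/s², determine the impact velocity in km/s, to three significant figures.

Rearranging for v: v = [D / (1.08 · 6220^0.75 · 0.25^-0.17)]^(1/0.4).
D = 29400 m.
6220^0.75 = 700.4
0.25^-0.17 = 1.266
Denominator = 1.08 × 700.4 × 1.266 = 957.6
D / 957.6 = 29400 / 957.6 = 30.70
v = 30.70^(1/0.4) = 30.70^2.5 = 5222 m/s

v ≈ 5.22 km/s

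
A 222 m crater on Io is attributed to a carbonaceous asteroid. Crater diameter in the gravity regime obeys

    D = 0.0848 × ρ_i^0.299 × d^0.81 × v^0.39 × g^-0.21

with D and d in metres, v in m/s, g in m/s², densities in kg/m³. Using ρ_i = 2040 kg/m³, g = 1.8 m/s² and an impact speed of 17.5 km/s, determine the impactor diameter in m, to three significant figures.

d ≈ 10.5 m

Rearranging for d: d = [D / (0.0848 · 2040^0.299 · 17500^0.39 · 1.8^-0.21)]^(1/0.81).
2040^0.299 = 9.763
17500^0.39 = 45.16
1.8^-0.21 = 0.8839
Denominator = 0.0848 × 9.763 × 45.16 × 0.8839 = 33.05
D / 33.05 = 222 / 33.05 = 6.717
d = 6.717^(1/0.81) = 6.717^1.2346 = 10.50 m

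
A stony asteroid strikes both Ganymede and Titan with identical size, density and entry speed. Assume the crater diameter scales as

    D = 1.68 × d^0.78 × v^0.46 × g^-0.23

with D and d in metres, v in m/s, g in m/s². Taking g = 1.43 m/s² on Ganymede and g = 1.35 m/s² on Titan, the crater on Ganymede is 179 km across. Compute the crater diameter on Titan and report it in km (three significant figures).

D ≈ 181 km

All impactor-dependent factors cancel in the ratio, leaving D_Titan/D_Ganymede = (g_Titan/g_Ganymede)^-0.23.
(1.35/1.43)^-0.23 = 0.9441^-0.23 = 1.013
D_Titan = 1.013 × 179 km = 181 km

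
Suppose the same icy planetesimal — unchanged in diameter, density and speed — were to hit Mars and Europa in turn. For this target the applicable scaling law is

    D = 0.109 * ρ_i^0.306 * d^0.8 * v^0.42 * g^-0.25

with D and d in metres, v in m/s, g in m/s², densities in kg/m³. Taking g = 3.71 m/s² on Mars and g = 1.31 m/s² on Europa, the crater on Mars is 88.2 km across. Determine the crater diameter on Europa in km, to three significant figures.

D ≈ 114 km

All impactor-dependent factors cancel in the ratio, leaving D_Europa/D_Mars = (g_Europa/g_Mars)^-0.25.
(1.31/3.71)^-0.25 = 0.3531^-0.25 = 1.297
D_Europa = 1.297 × 88.2 km = 114 km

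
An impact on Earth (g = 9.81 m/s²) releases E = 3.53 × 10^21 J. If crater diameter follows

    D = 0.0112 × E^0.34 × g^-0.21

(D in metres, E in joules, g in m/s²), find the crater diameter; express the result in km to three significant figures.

E^0.34 = (3.53 × 10^21)^0.34 = 2.120 × 10^7
g^-0.21 = 9.81^-0.21 = 0.6191
D = 0.0112 × 2.120 × 10^7 × 0.6191 = 1.470 × 10^5 m
   = 147.0 km

D ≈ 147 km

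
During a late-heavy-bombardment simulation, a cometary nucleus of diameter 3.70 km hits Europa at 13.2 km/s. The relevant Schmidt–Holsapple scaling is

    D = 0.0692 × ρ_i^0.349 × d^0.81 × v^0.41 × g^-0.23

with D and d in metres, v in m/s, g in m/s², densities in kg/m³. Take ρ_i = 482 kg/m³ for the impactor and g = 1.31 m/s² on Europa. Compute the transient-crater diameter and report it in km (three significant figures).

D ≈ 21.3 km

In SI units: d = 3700 m, v = 13200 m/s.
ρ_i^0.349 = 482^0.349 = 8.637
d^0.81 = 3700^0.81 = 776.7
v^0.41 = 13200^0.41 = 48.91
g^-0.23 = 1.31^-0.23 = 0.9398
D = 0.0692 × 8.637 × 776.7 × 48.91 × 0.9398 = 21338 m
   = 21.34 km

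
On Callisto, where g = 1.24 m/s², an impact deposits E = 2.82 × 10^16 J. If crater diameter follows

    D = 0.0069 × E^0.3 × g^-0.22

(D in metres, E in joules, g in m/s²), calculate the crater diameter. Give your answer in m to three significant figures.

E^0.3 = (2.82 × 10^16)^0.3 = 8.611 × 10^4
g^-0.22 = 1.24^-0.22 = 0.9538
D = 0.0069 × 8.611 × 10^4 × 0.9538 = 566.7 m

D ≈ 567 m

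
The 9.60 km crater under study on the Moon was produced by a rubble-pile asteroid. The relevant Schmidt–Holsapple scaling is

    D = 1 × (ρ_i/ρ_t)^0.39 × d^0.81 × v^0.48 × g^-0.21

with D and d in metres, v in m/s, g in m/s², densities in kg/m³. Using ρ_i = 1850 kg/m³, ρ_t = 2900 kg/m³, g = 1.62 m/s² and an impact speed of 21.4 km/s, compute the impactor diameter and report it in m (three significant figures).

d ≈ 315 m

Rearranging for d: d = [D / (1 · (1850/2900)^0.39 · 21400^0.48 · 1.62^-0.21)]^(1/0.81).
D = 9600 m.
(1850/2900)^0.39 = 0.8392
21400^0.48 = 119.8
1.62^-0.21 = 0.9037
Denominator = 1 × 0.8392 × 119.8 × 0.9037 = 90.85
D / 90.85 = 9600 / 90.85 = 105.7
d = 105.7^(1/0.81) = 105.7^1.2346 = 315.4 m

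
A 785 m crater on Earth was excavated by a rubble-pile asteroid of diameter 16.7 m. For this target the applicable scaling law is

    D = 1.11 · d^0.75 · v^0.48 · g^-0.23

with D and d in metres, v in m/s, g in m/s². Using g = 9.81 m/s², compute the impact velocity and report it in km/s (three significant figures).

v ≈ 31.7 km/s

Rearranging for v: v = [D / (1.11 · 16.7^0.75 · 9.81^-0.23)]^(1/0.48).
16.7^0.75 = 8.261
9.81^-0.23 = 0.5914
Denominator = 1.11 × 8.261 × 0.5914 = 5.423
D / 5.423 = 785 / 5.423 = 144.8
v = 144.8^(1/0.48) = 144.8^2.0833 = 31734 m/s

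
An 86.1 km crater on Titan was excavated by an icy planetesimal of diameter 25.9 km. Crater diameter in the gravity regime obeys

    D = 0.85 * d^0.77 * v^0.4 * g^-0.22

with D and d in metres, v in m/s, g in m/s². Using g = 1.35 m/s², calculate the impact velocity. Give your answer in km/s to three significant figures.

Rearranging for v: v = [D / (0.85 · 25900^0.77 · 1.35^-0.22)]^(1/0.4).
D = 86100 m.
25900^0.77 = 2502
1.35^-0.22 = 0.9361
Denominator = 0.85 × 2502 × 0.9361 = 1991
D / 1991 = 86100 / 1991 = 43.24
v = 43.24^(1/0.4) = 43.24^2.5 = 12295 m/s

v ≈ 12.3 km/s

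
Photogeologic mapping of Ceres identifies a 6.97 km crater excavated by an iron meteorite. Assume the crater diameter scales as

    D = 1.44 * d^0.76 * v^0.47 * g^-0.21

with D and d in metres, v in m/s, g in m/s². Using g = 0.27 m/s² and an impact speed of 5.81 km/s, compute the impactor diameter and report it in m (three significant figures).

d ≈ 231 m

Rearranging for d: d = [D / (1.44 · 5810^0.47 · 0.27^-0.21)]^(1/0.76).
D = 6970 m.
5810^0.47 = 58.77
0.27^-0.21 = 1.316
Denominator = 1.44 × 58.77 × 1.316 = 111.4
D / 111.4 = 6970 / 111.4 = 62.57
d = 62.57^(1/0.76) = 62.57^1.3158 = 231.0 m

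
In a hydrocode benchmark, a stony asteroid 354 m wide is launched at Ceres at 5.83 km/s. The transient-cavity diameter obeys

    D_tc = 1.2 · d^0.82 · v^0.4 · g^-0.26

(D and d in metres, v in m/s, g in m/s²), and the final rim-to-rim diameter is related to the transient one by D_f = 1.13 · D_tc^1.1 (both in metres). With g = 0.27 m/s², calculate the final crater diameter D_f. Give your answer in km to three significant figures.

D_f ≈ 18.2 km

v = 5830 m/s.
d^0.82 = 354^0.82 = 123.1
v^0.4 = 5830^0.4 = 32.08
g^-0.26 = 0.27^-0.26 = 1.406
D_tc = 1.2 × 123.1 × 32.08 × 1.406 = 6663 m
D_f = 1.13 × (6663)^1.1 = 18160 m
     = 18.16 km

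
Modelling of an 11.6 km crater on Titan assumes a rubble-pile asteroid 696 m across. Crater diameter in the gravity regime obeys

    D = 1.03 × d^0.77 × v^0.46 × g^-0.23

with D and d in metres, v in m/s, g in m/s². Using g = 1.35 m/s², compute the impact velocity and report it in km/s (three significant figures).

v ≈ 13.0 km/s

Rearranging for v: v = [D / (1.03 · 696^0.77 · 1.35^-0.23)]^(1/0.46).
D = 11600 m.
696^0.77 = 154.5
1.35^-0.23 = 0.9333
Denominator = 1.03 × 154.5 × 0.9333 = 148.5
D / 148.5 = 11600 / 148.5 = 78.11
v = 78.11^(1/0.46) = 78.11^2.1739 = 13018 m/s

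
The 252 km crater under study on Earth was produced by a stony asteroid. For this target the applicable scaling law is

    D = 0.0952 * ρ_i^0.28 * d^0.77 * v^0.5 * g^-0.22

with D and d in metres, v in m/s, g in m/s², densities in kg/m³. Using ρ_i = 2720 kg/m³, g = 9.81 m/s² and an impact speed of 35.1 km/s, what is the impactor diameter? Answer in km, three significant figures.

Rearranging for d: d = [D / (0.0952 · 2720^0.28 · 35100^0.5 · 9.81^-0.22)]^(1/0.77).
D = 252000 m.
2720^0.28 = 9.155
35100^0.5 = 187.3
9.81^-0.22 = 0.6051
Denominator = 0.0952 × 9.155 × 187.3 × 0.6051 = 98.78
D / 98.78 = 252000 / 98.78 = 2551
d = 2551^(1/0.77) = 2551^1.2987 = 26564 m

d ≈ 26.6 km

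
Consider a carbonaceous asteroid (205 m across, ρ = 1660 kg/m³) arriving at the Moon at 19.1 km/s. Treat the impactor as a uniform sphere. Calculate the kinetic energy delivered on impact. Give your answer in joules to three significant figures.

E ≈ 1.37 × 10^18 J

v = 19100 m/s.
Mass m = (π/6) ρ d³ = (π/6) × 1660 × (205)³ = 7.488 × 10^9 kg
E = ½ m v² = 0.5 × 7.488 × 10^9 × (19100)² = 1.366 × 10^18 J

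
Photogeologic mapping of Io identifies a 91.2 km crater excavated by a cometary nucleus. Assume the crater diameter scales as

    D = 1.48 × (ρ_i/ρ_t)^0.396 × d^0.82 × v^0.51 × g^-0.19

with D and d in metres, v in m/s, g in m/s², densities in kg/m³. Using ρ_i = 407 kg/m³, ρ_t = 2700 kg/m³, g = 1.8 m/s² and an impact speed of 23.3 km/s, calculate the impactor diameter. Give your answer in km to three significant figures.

Rearranging for d: d = [D / (1.48 · (407/2700)^0.396 · 23300^0.51 · 1.8^-0.19)]^(1/0.82).
D = 91200 m.
(407/2700)^0.396 = 0.4727
23300^0.51 = 168.8
1.8^-0.19 = 0.8943
Denominator = 1.48 × 0.4727 × 168.8 × 0.8943 = 105.6
D / 105.6 = 91200 / 105.6 = 863.6
d = 863.6^(1/0.82) = 863.6^1.2195 = 3809 m

d ≈ 3.81 km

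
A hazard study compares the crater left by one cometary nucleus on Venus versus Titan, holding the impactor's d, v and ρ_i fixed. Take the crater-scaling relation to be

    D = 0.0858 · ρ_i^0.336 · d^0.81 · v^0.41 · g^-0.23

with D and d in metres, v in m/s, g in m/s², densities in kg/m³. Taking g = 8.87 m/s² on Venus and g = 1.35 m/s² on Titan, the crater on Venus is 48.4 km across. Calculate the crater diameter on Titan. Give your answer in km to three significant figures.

All impactor-dependent factors cancel in the ratio, leaving D_Titan/D_Venus = (g_Titan/g_Venus)^-0.23.
(1.35/8.87)^-0.23 = 0.1522^-0.23 = 1.542
D_Titan = 1.542 × 48.4 km = 74.6 km

D ≈ 74.6 km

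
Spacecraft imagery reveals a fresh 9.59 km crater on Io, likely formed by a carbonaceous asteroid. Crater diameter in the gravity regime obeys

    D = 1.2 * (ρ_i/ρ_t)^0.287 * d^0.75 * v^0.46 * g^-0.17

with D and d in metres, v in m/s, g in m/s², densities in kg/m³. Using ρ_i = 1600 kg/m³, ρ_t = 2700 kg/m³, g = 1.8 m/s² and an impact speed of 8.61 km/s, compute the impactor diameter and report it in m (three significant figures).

Rearranging for d: d = [D / (1.2 · (1600/2700)^0.287 · 8610^0.46 · 1.8^-0.17)]^(1/0.75).
D = 9590 m.
(1600/2700)^0.287 = 0.8606
8610^0.46 = 64.58
1.8^-0.17 = 0.9049
Denominator = 1.2 × 0.8606 × 64.58 × 0.9049 = 60.35
D / 60.35 = 9590 / 60.35 = 158.9
d = 158.9^(1/0.75) = 158.9^1.3333 = 860.5 m

d ≈ 861 m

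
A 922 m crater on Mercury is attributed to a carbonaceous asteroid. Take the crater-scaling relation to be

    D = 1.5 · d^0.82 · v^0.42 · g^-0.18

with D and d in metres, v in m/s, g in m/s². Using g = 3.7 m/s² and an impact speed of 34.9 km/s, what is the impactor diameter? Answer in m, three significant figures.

d ≈ 15.8 m

Rearranging for d: d = [D / (1.5 · 34900^0.42 · 3.7^-0.18)]^(1/0.82).
34900^0.42 = 80.91
3.7^-0.18 = 0.7902
Denominator = 1.5 × 80.91 × 0.7902 = 95.90
D / 95.90 = 922 / 95.90 = 9.614
d = 9.614^(1/0.82) = 9.614^1.2195 = 15.80 m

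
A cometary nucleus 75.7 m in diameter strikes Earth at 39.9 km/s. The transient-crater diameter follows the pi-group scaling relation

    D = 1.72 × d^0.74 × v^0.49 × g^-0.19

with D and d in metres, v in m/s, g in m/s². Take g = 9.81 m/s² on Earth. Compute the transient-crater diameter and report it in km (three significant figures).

In SI units: v = 39900 m/s.
d^0.74 = 75.7^0.74 = 24.58
v^0.49 = 39900^0.49 = 179.7
g^-0.19 = 9.81^-0.19 = 0.6480
D = 1.72 × 24.58 × 179.7 × 0.6480 = 4923 m
   = 4.923 km

D ≈ 4.92 km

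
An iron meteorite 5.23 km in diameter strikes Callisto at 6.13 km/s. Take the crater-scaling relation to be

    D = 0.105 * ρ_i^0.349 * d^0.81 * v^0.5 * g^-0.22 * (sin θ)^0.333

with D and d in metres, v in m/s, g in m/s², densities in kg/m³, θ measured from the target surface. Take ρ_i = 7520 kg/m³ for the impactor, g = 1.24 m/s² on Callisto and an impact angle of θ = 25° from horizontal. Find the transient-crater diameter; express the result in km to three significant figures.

D ≈ 136 km

In SI units: d = 5230 m, v = 6130 m/s.
ρ_i^0.349 = 7520^0.349 = 22.53
d^0.81 = 5230^0.81 = 1028
v^0.5 = 6130^0.5 = 78.29
g^-0.22 = 1.24^-0.22 = 0.9538
(sin 25°)^0.333 = 0.4226^0.333 = 0.7506
D = 0.105 × 22.53 × 1028 × 78.29 × 0.9538 × 0.7506 = 1.363 × 10^5 m
   = 136.3 km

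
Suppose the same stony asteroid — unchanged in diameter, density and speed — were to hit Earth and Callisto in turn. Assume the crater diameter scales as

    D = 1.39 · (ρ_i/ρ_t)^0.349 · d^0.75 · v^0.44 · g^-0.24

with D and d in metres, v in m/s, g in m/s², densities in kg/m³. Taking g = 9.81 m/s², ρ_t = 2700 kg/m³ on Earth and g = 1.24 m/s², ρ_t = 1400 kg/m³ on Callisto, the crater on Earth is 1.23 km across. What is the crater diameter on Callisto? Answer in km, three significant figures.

D ≈ 2.54 km

The impactor-only factors (d, v, ρ_i) cancel in the ratio, leaving D_Callisto/D_Earth = (g_Callisto/g_Earth)^-0.24 · (ρ_t,Earth/ρ_t,Callisto)^0.349.
(1.24/9.81)^-0.24 = 0.1264^-0.24 = 1.643
(2700/1400)^0.349 = 1.929^0.349 = 1.258
Ratio = 1.643 × 1.258 = 2.067
D_Callisto = 2.067 × 1.23 km = 2.54 km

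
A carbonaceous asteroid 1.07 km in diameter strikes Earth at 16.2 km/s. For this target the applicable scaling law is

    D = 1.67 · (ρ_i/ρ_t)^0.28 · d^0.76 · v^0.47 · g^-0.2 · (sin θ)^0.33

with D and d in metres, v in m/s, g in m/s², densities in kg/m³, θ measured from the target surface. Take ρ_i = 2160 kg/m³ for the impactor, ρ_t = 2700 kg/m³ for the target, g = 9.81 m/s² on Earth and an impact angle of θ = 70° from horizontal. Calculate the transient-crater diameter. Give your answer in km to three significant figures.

In SI units: d = 1070 m, v = 16200 m/s.
(ρ_i/ρ_t)^0.28 = (2160/2700)^0.28 = 0.9394
d^0.76 = 1070^0.76 = 200.6
v^0.47 = 16200^0.47 = 95.16
g^-0.2 = 9.81^-0.2 = 0.6334
(sin 70°)^0.33 = 0.9397^0.33 = 0.9797
D = 1.67 × 0.9394 × 200.6 × 95.16 × 0.6334 × 0.9797 = 18583 m
   = 18.58 km

D ≈ 18.6 km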